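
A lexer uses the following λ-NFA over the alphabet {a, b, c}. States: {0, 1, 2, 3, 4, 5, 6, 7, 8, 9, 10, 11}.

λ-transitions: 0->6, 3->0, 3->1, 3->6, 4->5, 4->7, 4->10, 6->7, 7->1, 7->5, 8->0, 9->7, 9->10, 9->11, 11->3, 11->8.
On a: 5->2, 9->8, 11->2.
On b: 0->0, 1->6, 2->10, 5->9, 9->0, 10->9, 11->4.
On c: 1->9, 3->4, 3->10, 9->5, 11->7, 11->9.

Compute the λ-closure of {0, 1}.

{0, 1, 5, 6, 7}

Start with {0, 1}.
From 0 via λ: add 6.
From 6 via λ: add 7.
From 7 via λ: add 5.
No new states can be added; the closed set is {0, 1, 5, 6, 7}.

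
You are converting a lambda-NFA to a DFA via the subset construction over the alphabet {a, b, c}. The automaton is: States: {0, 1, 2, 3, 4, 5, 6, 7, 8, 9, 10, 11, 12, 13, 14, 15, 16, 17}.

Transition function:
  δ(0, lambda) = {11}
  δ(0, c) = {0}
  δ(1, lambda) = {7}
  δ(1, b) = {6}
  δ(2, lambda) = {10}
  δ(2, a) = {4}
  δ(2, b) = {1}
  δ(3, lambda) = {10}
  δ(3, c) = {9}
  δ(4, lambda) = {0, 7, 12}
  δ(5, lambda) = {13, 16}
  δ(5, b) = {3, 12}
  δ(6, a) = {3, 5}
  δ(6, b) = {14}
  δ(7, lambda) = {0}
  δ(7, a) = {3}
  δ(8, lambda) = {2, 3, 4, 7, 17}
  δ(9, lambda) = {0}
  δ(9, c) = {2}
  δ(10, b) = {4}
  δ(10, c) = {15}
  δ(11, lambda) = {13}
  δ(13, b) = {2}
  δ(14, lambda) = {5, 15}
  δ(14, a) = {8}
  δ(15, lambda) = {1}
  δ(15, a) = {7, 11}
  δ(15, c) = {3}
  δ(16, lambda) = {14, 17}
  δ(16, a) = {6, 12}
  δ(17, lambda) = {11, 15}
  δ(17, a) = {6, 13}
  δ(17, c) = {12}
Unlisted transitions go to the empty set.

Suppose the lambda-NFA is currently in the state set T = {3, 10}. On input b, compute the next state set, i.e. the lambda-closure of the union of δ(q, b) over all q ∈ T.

10 on b → {4}.
No b-transition from 3.
Union after reading b: {4}.
Now take the lambda-closure:
From 4 via lambda: add 0, 7, 12.
From 0 via lambda: add 11.
From 11 via lambda: add 13.
No new states can be added; the closed set is {0, 4, 7, 11, 12, 13}.

{0, 4, 7, 11, 12, 13}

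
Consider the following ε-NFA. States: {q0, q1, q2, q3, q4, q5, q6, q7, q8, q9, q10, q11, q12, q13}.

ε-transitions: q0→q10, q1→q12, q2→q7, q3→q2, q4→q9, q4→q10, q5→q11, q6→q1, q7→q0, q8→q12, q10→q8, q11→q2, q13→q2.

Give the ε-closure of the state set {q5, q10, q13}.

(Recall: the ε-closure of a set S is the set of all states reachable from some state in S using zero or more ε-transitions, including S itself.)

Start with {q5, q10, q13}.
From q5 via ε: add q11.
From q10 via ε: add q8.
From q13 via ε: add q2.
From q2 via ε: add q7.
From q8 via ε: add q12.
From q7 via ε: add q0.
No new states can be added; the closed set is {q0, q2, q5, q7, q8, q10, q11, q12, q13}.

{q0, q2, q5, q7, q8, q10, q11, q12, q13}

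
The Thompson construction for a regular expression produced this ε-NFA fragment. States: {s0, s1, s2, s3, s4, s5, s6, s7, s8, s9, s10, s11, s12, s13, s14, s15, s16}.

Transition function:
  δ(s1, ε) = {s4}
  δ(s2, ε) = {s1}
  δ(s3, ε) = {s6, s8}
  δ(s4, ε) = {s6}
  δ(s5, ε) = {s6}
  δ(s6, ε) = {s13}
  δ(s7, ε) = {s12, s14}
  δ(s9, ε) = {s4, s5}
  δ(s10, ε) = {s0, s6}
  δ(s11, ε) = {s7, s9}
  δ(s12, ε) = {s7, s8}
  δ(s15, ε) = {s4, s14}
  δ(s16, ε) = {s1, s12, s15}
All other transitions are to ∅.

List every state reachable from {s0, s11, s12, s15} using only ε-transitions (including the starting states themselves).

{s0, s4, s5, s6, s7, s8, s9, s11, s12, s13, s14, s15}

Start with {s0, s11, s12, s15}.
From s11 via ε: add s7, s9.
From s12 via ε: add s8.
From s15 via ε: add s4, s14.
From s4 via ε: add s6.
From s9 via ε: add s5.
From s6 via ε: add s13.
No new states can be added; the closed set is {s0, s4, s5, s6, s7, s8, s9, s11, s12, s13, s14, s15}.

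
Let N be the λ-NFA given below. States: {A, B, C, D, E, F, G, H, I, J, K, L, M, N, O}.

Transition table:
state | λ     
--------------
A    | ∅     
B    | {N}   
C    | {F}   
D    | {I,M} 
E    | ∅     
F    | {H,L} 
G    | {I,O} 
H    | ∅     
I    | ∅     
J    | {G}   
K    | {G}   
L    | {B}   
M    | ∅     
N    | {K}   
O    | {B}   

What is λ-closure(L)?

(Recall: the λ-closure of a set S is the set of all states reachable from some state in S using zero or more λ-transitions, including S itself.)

{B, G, I, K, L, N, O}

Start with {L}.
From L via λ: add B.
From B via λ: add N.
From N via λ: add K.
From K via λ: add G.
From G via λ: add I, O.
No new states can be added; the closed set is {B, G, I, K, L, N, O}.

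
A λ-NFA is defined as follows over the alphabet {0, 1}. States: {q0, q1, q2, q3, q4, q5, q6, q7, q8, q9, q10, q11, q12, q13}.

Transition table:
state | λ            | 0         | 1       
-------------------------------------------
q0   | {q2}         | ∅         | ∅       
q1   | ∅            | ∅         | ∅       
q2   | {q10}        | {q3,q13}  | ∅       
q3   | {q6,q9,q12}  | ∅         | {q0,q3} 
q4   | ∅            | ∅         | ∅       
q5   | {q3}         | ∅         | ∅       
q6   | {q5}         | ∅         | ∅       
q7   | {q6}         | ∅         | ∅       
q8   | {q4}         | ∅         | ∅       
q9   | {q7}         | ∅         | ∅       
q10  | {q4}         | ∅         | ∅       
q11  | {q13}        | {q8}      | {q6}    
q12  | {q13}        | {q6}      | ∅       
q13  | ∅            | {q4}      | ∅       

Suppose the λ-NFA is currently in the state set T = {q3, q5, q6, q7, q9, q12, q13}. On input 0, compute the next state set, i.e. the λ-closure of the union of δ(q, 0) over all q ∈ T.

{q3, q4, q5, q6, q7, q9, q12, q13}

q12 on 0 → {q6}.
q13 on 0 → {q4}.
No 0-transition from q3, q5, q6, q7, q9.
Union after reading 0: {q4, q6}.
Now take the λ-closure:
From q6 via λ: add q5.
From q5 via λ: add q3.
From q3 via λ: add q9, q12.
From q9 via λ: add q7.
From q12 via λ: add q13.
No new states can be added; the closed set is {q3, q4, q5, q6, q7, q9, q12, q13}.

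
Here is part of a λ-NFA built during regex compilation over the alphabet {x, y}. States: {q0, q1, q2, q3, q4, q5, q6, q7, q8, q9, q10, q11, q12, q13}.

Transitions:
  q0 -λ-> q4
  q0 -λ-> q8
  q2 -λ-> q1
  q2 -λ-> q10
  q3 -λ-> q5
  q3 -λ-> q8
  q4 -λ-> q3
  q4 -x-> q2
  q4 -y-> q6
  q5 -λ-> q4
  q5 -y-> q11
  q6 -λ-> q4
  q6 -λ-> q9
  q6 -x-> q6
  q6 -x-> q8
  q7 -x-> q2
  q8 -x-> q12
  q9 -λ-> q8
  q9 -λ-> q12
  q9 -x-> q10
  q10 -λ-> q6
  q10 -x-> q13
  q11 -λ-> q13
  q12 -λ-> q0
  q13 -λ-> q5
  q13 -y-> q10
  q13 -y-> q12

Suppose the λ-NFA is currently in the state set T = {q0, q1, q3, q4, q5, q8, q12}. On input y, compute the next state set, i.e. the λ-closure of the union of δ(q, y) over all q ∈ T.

{q0, q3, q4, q5, q6, q8, q9, q11, q12, q13}

q4 on y → {q6}.
q5 on y → {q11}.
No y-transition from q0, q1, q3, q8, q12.
Union after reading y: {q6, q11}.
Now take the λ-closure:
From q6 via λ: add q4, q9.
From q11 via λ: add q13.
From q4 via λ: add q3.
From q9 via λ: add q8, q12.
From q13 via λ: add q5.
From q12 via λ: add q0.
No new states can be added; the closed set is {q0, q3, q4, q5, q6, q8, q9, q11, q12, q13}.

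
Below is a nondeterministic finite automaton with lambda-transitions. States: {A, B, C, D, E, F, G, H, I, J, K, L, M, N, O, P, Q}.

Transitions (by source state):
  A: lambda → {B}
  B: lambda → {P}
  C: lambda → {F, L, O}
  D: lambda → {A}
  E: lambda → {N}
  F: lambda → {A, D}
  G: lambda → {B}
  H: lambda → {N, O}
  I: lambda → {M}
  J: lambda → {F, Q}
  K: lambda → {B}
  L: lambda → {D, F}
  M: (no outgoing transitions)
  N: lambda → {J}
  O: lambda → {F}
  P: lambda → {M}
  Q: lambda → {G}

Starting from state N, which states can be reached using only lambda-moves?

Start with {N}.
From N via lambda: add J.
From J via lambda: add F, Q.
From F via lambda: add A, D.
From Q via lambda: add G.
From A via lambda: add B.
From B via lambda: add P.
From P via lambda: add M.
No new states can be added; the closed set is {A, B, D, F, G, J, M, N, P, Q}.

{A, B, D, F, G, J, M, N, P, Q}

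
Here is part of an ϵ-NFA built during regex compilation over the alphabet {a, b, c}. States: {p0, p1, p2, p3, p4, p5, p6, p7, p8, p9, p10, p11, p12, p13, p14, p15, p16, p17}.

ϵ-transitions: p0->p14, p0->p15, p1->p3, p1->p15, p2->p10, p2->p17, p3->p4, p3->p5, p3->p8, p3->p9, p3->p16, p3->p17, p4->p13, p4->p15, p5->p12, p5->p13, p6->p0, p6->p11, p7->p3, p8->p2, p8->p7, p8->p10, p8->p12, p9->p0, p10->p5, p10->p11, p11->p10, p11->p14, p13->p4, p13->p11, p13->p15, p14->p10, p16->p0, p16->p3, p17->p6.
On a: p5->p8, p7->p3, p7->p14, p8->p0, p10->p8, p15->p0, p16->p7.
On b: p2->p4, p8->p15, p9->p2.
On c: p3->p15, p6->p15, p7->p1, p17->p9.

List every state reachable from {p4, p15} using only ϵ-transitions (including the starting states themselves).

Start with {p4, p15}.
From p4 via ϵ: add p13.
From p13 via ϵ: add p11.
From p11 via ϵ: add p10, p14.
From p10 via ϵ: add p5.
From p5 via ϵ: add p12.
No new states can be added; the closed set is {p4, p5, p10, p11, p12, p13, p14, p15}.

{p4, p5, p10, p11, p12, p13, p14, p15}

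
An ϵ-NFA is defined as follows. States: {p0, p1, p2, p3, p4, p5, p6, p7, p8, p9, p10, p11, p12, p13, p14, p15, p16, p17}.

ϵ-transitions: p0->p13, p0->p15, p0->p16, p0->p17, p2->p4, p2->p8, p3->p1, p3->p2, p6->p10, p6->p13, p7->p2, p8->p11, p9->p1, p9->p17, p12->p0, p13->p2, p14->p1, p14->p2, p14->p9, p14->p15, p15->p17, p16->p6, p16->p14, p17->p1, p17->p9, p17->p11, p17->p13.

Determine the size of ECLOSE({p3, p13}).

7

Start with {p3, p13}.
From p3 via ϵ: add p1, p2.
From p2 via ϵ: add p4, p8.
From p8 via ϵ: add p11.
ϵ-closure = {p1, p2, p3, p4, p8, p11, p13}, which has 7 states.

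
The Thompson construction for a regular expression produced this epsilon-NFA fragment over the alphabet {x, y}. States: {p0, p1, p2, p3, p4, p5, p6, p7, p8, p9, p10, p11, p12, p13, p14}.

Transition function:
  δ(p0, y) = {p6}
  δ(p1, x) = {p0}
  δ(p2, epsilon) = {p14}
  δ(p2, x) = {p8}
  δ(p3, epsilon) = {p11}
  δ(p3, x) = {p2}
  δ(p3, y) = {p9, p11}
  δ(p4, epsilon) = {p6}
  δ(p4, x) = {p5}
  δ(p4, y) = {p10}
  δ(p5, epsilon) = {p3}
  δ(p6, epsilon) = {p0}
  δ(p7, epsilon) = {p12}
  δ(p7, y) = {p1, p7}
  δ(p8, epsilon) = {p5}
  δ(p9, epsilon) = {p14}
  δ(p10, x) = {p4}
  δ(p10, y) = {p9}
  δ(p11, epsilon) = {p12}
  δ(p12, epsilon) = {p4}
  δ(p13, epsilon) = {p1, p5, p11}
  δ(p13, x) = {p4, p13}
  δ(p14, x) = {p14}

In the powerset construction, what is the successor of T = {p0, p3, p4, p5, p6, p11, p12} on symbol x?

p3 on x → {p2}.
p4 on x → {p5}.
No x-transition from p0, p5, p6, p11, p12.
Union after reading x: {p2, p5}.
Now take the epsilon-closure:
From p2 via epsilon: add p14.
From p5 via epsilon: add p3.
From p3 via epsilon: add p11.
From p11 via epsilon: add p12.
From p12 via epsilon: add p4.
From p4 via epsilon: add p6.
From p6 via epsilon: add p0.
No new states can be added; the closed set is {p0, p2, p3, p4, p5, p6, p11, p12, p14}.

{p0, p2, p3, p4, p5, p6, p11, p12, p14}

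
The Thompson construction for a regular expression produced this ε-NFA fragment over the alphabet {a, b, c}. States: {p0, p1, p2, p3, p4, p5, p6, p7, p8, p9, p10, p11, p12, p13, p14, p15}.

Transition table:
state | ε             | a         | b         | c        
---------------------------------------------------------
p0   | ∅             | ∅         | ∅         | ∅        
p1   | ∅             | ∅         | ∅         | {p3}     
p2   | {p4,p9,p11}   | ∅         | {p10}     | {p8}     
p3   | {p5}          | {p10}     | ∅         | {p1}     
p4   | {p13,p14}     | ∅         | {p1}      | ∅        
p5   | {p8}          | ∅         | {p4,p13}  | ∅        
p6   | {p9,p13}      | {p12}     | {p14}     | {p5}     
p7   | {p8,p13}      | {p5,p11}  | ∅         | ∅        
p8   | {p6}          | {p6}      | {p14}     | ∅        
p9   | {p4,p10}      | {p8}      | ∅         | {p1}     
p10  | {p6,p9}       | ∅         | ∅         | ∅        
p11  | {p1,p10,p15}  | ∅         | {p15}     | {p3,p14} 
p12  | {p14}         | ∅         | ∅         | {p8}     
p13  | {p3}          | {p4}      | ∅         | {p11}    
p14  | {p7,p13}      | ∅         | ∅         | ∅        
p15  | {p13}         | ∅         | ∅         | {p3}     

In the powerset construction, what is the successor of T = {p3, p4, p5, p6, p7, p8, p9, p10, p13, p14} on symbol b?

{p1, p3, p4, p5, p6, p7, p8, p9, p10, p13, p14}

p4 on b → {p1}.
p5 on b → {p4, p13}.
p6 on b → {p14}.
p8 on b → {p14}.
No b-transition from p3, p7, p9, p10, p13, p14.
Union after reading b: {p1, p4, p13, p14}.
Now take the ε-closure:
From p13 via ε: add p3.
From p14 via ε: add p7.
From p3 via ε: add p5.
From p7 via ε: add p8.
From p8 via ε: add p6.
From p6 via ε: add p9.
From p9 via ε: add p10.
No new states can be added; the closed set is {p1, p3, p4, p5, p6, p7, p8, p9, p10, p13, p14}.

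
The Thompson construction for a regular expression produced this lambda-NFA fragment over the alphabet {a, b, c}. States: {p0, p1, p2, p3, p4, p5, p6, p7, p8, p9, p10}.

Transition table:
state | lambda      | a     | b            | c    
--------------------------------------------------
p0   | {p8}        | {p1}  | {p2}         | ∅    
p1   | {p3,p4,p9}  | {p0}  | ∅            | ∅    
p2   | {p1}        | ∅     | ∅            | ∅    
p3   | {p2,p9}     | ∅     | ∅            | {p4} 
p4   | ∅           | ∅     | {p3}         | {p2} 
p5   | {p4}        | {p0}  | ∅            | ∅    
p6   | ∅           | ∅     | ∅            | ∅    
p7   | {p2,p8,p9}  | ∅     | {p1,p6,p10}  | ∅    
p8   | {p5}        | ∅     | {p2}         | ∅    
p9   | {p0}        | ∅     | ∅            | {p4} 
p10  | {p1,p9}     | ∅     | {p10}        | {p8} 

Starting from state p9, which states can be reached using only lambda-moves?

{p0, p4, p5, p8, p9}

Start with {p9}.
From p9 via lambda: add p0.
From p0 via lambda: add p8.
From p8 via lambda: add p5.
From p5 via lambda: add p4.
No new states can be added; the closed set is {p0, p4, p5, p8, p9}.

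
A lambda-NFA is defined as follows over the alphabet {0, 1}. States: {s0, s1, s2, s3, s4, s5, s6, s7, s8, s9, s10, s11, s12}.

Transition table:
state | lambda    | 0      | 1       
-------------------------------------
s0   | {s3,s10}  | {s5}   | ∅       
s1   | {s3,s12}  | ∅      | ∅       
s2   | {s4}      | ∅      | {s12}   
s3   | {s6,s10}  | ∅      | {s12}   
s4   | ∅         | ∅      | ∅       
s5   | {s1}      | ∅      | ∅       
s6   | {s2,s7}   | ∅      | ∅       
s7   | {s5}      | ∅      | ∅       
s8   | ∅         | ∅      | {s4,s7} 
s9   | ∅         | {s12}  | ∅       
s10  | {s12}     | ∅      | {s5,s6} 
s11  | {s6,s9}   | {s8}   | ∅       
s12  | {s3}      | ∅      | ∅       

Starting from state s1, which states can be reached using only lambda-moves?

{s1, s2, s3, s4, s5, s6, s7, s10, s12}

Start with {s1}.
From s1 via lambda: add s3, s12.
From s3 via lambda: add s6, s10.
From s6 via lambda: add s2, s7.
From s2 via lambda: add s4.
From s7 via lambda: add s5.
No new states can be added; the closed set is {s1, s2, s3, s4, s5, s6, s7, s10, s12}.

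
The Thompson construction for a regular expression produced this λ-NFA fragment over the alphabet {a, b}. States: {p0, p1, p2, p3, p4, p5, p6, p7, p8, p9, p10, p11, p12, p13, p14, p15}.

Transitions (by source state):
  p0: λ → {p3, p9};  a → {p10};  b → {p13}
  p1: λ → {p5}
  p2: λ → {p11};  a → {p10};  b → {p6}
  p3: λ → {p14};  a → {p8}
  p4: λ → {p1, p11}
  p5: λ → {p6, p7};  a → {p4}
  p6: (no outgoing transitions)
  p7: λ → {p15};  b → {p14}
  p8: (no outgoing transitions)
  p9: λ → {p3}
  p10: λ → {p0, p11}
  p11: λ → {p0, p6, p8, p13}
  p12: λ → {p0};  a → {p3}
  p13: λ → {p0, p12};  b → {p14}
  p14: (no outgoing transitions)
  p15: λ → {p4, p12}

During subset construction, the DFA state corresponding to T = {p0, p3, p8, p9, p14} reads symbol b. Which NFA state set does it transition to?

{p0, p3, p9, p12, p13, p14}

p0 on b → {p13}.
No b-transition from p3, p8, p9, p14.
Union after reading b: {p13}.
Now take the λ-closure:
From p13 via λ: add p0, p12.
From p0 via λ: add p3, p9.
From p3 via λ: add p14.
No new states can be added; the closed set is {p0, p3, p9, p12, p13, p14}.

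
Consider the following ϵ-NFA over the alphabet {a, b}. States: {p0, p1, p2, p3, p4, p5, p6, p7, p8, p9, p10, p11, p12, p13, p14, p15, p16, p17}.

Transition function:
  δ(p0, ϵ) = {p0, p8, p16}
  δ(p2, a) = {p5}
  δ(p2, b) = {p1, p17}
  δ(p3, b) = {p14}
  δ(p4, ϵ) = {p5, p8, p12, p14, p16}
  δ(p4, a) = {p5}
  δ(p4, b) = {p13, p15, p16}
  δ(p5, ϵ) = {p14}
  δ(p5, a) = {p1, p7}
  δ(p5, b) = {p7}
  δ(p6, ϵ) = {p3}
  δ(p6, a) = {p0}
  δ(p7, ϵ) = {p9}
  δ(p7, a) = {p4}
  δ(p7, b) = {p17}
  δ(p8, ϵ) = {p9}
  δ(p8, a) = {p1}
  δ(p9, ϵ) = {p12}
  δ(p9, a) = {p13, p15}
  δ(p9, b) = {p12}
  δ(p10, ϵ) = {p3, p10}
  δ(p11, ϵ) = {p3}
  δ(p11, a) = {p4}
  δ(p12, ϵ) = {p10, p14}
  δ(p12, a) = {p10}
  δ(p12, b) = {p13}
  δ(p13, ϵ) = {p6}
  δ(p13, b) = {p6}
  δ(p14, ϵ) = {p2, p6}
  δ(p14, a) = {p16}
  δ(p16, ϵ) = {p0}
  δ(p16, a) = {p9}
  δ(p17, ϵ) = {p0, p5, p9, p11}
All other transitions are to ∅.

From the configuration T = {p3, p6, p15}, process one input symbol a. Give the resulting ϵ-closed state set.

p6 on a → {p0}.
No a-transition from p3, p15.
Union after reading a: {p0}.
Now take the ϵ-closure:
From p0 via ϵ: add p8, p16.
From p8 via ϵ: add p9.
From p9 via ϵ: add p12.
From p12 via ϵ: add p10, p14.
From p10 via ϵ: add p3.
From p14 via ϵ: add p2, p6.
No new states can be added; the closed set is {p0, p2, p3, p6, p8, p9, p10, p12, p14, p16}.

{p0, p2, p3, p6, p8, p9, p10, p12, p14, p16}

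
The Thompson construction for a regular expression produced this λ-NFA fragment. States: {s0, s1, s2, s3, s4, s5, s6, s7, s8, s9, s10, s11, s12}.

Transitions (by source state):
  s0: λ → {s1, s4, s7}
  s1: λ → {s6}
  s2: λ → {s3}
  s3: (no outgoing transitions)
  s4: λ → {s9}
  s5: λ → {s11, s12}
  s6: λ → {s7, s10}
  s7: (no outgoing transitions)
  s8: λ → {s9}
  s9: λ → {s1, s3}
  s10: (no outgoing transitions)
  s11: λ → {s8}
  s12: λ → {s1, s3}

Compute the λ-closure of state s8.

{s1, s3, s6, s7, s8, s9, s10}

Start with {s8}.
From s8 via λ: add s9.
From s9 via λ: add s1, s3.
From s1 via λ: add s6.
From s6 via λ: add s7, s10.
No new states can be added; the closed set is {s1, s3, s6, s7, s8, s9, s10}.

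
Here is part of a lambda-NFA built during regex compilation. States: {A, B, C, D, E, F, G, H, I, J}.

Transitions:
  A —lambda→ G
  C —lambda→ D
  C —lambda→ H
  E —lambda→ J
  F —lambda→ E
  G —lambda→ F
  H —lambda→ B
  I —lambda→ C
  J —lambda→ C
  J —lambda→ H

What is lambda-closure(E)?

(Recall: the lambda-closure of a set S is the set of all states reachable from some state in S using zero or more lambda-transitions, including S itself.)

Start with {E}.
From E via lambda: add J.
From J via lambda: add C, H.
From C via lambda: add D.
From H via lambda: add B.
No new states can be added; the closed set is {B, C, D, E, H, J}.

{B, C, D, E, H, J}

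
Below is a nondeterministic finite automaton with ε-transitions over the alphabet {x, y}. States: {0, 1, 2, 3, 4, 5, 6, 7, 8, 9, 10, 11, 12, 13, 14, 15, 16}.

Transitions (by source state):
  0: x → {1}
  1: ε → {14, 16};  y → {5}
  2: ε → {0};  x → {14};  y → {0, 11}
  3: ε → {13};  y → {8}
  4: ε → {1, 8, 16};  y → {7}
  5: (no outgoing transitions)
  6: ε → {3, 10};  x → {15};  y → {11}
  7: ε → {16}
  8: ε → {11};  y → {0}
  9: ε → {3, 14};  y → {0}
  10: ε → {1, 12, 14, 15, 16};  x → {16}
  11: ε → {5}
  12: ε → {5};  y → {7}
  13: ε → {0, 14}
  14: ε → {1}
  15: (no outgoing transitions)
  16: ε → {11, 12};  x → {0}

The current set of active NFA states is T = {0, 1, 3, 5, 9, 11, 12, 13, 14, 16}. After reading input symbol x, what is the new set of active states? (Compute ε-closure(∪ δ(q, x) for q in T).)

{0, 1, 5, 11, 12, 14, 16}

0 on x → {1}.
16 on x → {0}.
No x-transition from 1, 3, 5, 9, 11, 12, 13, 14.
Union after reading x: {0, 1}.
Now take the ε-closure:
From 1 via ε: add 14, 16.
From 16 via ε: add 11, 12.
From 11 via ε: add 5.
No new states can be added; the closed set is {0, 1, 5, 11, 12, 14, 16}.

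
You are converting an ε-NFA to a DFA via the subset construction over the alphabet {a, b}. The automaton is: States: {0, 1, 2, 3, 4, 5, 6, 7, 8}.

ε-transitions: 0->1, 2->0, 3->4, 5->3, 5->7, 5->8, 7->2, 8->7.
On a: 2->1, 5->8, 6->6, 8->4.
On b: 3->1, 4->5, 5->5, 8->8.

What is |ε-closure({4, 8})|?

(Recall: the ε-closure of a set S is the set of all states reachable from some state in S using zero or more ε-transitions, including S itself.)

6

Start with {4, 8}.
From 8 via ε: add 7.
From 7 via ε: add 2.
From 2 via ε: add 0.
From 0 via ε: add 1.
ε-closure = {0, 1, 2, 4, 7, 8}, which has 6 states.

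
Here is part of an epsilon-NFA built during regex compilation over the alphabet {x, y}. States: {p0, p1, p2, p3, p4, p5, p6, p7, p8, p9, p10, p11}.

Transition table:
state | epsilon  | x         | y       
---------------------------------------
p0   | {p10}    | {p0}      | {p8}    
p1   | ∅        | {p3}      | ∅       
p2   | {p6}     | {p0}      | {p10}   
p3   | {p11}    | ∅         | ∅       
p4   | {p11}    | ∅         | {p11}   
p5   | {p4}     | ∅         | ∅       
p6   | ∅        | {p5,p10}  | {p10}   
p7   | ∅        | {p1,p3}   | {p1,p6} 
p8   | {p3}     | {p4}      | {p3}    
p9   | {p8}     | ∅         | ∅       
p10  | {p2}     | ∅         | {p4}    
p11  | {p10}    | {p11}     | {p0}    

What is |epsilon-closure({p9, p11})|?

Start with {p9, p11}.
From p9 via epsilon: add p8.
From p11 via epsilon: add p10.
From p8 via epsilon: add p3.
From p10 via epsilon: add p2.
From p2 via epsilon: add p6.
epsilon-closure = {p2, p3, p6, p8, p9, p10, p11}, which has 7 states.

7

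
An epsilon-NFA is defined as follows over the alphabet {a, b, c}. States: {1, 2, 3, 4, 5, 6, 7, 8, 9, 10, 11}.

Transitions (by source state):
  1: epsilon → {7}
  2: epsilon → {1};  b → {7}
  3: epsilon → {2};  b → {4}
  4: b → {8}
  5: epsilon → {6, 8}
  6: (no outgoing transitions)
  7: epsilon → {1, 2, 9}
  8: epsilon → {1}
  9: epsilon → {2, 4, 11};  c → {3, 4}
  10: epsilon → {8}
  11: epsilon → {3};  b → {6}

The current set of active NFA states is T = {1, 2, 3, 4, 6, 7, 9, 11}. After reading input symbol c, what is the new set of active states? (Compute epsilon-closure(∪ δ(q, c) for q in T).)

{1, 2, 3, 4, 7, 9, 11}

9 on c → {3, 4}.
No c-transition from 1, 2, 3, 4, 6, 7, 11.
Union after reading c: {3, 4}.
Now take the epsilon-closure:
From 3 via epsilon: add 2.
From 2 via epsilon: add 1.
From 1 via epsilon: add 7.
From 7 via epsilon: add 9.
From 9 via epsilon: add 11.
No new states can be added; the closed set is {1, 2, 3, 4, 7, 9, 11}.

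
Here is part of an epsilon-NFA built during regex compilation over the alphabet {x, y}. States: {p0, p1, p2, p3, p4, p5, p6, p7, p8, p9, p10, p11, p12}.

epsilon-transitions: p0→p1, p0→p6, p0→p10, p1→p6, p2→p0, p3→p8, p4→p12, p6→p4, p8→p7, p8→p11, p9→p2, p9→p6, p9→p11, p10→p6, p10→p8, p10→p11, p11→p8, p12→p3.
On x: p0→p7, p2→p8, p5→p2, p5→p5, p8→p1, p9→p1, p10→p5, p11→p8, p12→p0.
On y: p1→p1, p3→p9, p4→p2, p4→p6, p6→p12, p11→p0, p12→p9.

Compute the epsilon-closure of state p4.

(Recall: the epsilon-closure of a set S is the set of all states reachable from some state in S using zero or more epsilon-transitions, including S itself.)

Start with {p4}.
From p4 via epsilon: add p12.
From p12 via epsilon: add p3.
From p3 via epsilon: add p8.
From p8 via epsilon: add p7, p11.
No new states can be added; the closed set is {p3, p4, p7, p8, p11, p12}.

{p3, p4, p7, p8, p11, p12}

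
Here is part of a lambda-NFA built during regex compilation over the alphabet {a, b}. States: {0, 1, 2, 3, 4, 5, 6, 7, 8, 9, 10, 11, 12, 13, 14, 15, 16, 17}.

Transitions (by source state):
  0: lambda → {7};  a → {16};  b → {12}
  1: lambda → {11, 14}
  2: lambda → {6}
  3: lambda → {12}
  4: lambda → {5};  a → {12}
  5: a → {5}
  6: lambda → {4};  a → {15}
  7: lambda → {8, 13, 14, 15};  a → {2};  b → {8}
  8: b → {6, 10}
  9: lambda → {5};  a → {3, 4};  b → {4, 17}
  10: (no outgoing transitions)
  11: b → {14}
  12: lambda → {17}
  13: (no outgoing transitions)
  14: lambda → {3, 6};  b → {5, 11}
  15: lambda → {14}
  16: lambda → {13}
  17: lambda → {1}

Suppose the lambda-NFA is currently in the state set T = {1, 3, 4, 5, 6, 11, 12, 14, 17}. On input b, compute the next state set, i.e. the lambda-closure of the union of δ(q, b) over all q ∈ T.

{1, 3, 4, 5, 6, 11, 12, 14, 17}

11 on b → {14}.
14 on b → {5, 11}.
No b-transition from 1, 3, 4, 5, 6, 12, 17.
Union after reading b: {5, 11, 14}.
Now take the lambda-closure:
From 14 via lambda: add 3, 6.
From 3 via lambda: add 12.
From 6 via lambda: add 4.
From 12 via lambda: add 17.
From 17 via lambda: add 1.
No new states can be added; the closed set is {1, 3, 4, 5, 6, 11, 12, 14, 17}.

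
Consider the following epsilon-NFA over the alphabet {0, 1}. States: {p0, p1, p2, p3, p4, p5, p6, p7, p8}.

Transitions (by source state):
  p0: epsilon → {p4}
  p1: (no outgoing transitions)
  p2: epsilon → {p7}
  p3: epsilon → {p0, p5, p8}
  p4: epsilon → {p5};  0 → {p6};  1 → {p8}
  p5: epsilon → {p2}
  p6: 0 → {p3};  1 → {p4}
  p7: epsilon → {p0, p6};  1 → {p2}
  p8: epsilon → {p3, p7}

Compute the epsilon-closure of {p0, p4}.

{p0, p2, p4, p5, p6, p7}

Start with {p0, p4}.
From p4 via epsilon: add p5.
From p5 via epsilon: add p2.
From p2 via epsilon: add p7.
From p7 via epsilon: add p6.
No new states can be added; the closed set is {p0, p2, p4, p5, p6, p7}.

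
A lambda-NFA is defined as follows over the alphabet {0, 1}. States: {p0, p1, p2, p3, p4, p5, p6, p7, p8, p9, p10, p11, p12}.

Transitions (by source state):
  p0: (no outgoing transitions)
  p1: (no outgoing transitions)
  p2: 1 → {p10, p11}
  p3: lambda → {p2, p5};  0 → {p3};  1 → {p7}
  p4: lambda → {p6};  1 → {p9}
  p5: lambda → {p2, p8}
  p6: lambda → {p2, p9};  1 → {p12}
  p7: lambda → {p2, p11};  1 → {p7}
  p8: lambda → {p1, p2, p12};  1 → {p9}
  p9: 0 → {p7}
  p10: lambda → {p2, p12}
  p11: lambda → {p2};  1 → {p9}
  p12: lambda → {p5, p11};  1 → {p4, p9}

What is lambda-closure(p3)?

Start with {p3}.
From p3 via lambda: add p2, p5.
From p5 via lambda: add p8.
From p8 via lambda: add p1, p12.
From p12 via lambda: add p11.
No new states can be added; the closed set is {p1, p2, p3, p5, p8, p11, p12}.

{p1, p2, p3, p5, p8, p11, p12}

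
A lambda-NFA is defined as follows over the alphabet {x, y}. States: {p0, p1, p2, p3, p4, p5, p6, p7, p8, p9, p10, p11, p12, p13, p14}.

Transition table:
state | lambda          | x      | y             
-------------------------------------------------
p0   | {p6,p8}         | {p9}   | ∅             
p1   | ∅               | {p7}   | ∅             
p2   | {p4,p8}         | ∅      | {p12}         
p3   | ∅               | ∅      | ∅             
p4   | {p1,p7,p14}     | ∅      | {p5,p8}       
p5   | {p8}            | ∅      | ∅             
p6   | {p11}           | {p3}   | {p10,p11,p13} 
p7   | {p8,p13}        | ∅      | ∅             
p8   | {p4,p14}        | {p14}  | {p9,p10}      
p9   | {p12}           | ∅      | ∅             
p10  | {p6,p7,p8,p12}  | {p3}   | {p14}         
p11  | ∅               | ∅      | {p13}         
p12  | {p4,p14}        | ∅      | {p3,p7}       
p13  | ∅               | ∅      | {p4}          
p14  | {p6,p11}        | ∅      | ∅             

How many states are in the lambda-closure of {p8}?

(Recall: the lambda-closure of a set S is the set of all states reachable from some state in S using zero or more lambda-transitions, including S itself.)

8

Start with {p8}.
From p8 via lambda: add p4, p14.
From p4 via lambda: add p1, p7.
From p14 via lambda: add p6, p11.
From p7 via lambda: add p13.
lambda-closure = {p1, p4, p6, p7, p8, p11, p13, p14}, which has 8 states.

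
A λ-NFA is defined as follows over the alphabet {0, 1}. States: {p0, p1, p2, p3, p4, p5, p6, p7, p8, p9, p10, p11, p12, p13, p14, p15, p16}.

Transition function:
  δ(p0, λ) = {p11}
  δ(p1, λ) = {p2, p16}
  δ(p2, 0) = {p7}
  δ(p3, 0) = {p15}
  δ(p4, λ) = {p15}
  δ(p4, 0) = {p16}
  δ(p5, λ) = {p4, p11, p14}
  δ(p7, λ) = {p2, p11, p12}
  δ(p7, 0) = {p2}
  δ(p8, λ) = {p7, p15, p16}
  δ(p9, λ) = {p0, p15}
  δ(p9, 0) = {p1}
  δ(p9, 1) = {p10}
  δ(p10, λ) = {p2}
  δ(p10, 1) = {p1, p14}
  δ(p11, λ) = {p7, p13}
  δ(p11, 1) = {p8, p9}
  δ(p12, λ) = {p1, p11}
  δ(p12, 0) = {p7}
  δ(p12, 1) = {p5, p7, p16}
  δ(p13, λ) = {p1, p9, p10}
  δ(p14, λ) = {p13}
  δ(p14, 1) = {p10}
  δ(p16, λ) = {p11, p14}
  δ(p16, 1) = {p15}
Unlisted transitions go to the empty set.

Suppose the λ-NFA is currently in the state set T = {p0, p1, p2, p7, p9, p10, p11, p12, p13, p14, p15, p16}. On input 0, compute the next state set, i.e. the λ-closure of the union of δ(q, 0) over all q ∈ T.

p2 on 0 → {p7}.
p7 on 0 → {p2}.
p9 on 0 → {p1}.
p12 on 0 → {p7}.
No 0-transition from p0, p1, p10, p11, p13, p14, p15, p16.
Union after reading 0: {p1, p2, p7}.
Now take the λ-closure:
From p1 via λ: add p16.
From p7 via λ: add p11, p12.
From p11 via λ: add p13.
From p16 via λ: add p14.
From p13 via λ: add p9, p10.
From p9 via λ: add p0, p15.
No new states can be added; the closed set is {p0, p1, p2, p7, p9, p10, p11, p12, p13, p14, p15, p16}.

{p0, p1, p2, p7, p9, p10, p11, p12, p13, p14, p15, p16}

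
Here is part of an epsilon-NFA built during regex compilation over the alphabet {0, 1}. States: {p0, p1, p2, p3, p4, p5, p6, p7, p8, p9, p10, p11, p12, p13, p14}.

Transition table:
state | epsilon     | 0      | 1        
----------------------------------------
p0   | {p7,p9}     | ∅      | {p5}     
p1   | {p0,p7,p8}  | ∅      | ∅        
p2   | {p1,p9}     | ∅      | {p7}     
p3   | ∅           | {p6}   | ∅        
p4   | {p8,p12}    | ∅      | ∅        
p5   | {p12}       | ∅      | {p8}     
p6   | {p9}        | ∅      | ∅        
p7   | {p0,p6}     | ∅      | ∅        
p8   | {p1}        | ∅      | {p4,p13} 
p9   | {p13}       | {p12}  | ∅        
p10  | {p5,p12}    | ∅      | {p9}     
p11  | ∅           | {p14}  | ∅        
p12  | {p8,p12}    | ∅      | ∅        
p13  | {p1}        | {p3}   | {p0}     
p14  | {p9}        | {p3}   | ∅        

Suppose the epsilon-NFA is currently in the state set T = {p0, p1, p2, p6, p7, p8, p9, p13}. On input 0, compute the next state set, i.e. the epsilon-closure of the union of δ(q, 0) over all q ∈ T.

{p0, p1, p3, p6, p7, p8, p9, p12, p13}

p9 on 0 → {p12}.
p13 on 0 → {p3}.
No 0-transition from p0, p1, p2, p6, p7, p8.
Union after reading 0: {p3, p12}.
Now take the epsilon-closure:
From p12 via epsilon: add p8.
From p8 via epsilon: add p1.
From p1 via epsilon: add p0, p7.
From p0 via epsilon: add p9.
From p7 via epsilon: add p6.
From p9 via epsilon: add p13.
No new states can be added; the closed set is {p0, p1, p3, p6, p7, p8, p9, p12, p13}.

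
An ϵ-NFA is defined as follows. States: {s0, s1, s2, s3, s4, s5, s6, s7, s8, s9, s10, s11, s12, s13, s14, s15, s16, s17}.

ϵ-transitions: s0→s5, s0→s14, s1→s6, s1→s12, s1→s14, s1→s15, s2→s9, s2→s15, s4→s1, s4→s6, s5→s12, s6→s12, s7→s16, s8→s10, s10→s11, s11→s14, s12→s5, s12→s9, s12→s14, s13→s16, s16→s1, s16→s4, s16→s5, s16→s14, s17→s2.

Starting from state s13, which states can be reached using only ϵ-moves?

Start with {s13}.
From s13 via ϵ: add s16.
From s16 via ϵ: add s1, s4, s5, s14.
From s1 via ϵ: add s6, s12, s15.
From s12 via ϵ: add s9.
No new states can be added; the closed set is {s1, s4, s5, s6, s9, s12, s13, s14, s15, s16}.

{s1, s4, s5, s6, s9, s12, s13, s14, s15, s16}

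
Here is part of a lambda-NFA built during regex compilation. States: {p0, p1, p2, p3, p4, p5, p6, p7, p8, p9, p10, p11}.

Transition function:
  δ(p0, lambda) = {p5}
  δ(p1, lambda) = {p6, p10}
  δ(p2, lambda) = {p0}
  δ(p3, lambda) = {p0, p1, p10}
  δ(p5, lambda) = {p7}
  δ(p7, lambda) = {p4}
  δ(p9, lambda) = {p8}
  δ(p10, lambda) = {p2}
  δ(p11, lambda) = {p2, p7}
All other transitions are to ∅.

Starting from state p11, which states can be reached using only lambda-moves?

Start with {p11}.
From p11 via lambda: add p2, p7.
From p2 via lambda: add p0.
From p7 via lambda: add p4.
From p0 via lambda: add p5.
No new states can be added; the closed set is {p0, p2, p4, p5, p7, p11}.

{p0, p2, p4, p5, p7, p11}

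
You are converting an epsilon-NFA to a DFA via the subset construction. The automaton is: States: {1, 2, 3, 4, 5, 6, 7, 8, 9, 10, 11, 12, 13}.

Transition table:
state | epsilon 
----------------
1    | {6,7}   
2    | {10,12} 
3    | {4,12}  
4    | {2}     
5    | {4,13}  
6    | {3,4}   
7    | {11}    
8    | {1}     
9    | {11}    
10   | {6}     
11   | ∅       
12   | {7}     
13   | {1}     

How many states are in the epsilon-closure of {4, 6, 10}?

Start with {4, 6, 10}.
From 4 via epsilon: add 2.
From 6 via epsilon: add 3.
From 2 via epsilon: add 12.
From 12 via epsilon: add 7.
From 7 via epsilon: add 11.
epsilon-closure = {2, 3, 4, 6, 7, 10, 11, 12}, which has 8 states.

8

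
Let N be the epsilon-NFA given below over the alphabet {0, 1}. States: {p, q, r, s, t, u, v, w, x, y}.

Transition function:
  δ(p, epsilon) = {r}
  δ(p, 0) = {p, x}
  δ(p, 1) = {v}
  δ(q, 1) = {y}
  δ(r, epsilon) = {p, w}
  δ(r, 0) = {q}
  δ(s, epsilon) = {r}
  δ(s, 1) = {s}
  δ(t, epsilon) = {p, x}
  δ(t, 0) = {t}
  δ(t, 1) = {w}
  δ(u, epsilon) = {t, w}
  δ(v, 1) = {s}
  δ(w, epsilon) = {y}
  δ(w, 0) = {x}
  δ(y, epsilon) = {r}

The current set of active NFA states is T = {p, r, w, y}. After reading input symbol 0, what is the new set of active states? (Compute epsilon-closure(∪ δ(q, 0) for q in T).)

{p, q, r, w, x, y}

p on 0 → {p, x}.
r on 0 → {q}.
w on 0 → {x}.
No 0-transition from y.
Union after reading 0: {p, q, x}.
Now take the epsilon-closure:
From p via epsilon: add r.
From r via epsilon: add w.
From w via epsilon: add y.
No new states can be added; the closed set is {p, q, r, w, x, y}.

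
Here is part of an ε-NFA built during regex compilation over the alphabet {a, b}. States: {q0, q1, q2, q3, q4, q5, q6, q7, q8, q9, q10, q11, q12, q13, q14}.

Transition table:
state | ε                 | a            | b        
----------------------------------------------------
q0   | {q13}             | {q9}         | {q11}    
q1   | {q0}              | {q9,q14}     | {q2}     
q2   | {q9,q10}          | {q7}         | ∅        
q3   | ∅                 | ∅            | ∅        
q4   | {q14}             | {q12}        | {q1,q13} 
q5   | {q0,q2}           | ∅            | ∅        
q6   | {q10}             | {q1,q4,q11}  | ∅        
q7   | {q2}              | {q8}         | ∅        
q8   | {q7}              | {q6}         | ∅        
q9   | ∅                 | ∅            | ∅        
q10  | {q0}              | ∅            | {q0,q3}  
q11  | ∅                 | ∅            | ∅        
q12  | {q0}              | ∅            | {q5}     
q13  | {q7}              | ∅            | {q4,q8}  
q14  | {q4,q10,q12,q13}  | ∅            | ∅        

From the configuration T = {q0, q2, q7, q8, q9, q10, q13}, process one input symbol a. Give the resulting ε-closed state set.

q0 on a → {q9}.
q2 on a → {q7}.
q7 on a → {q8}.
q8 on a → {q6}.
No a-transition from q9, q10, q13.
Union after reading a: {q6, q7, q8, q9}.
Now take the ε-closure:
From q6 via ε: add q10.
From q7 via ε: add q2.
From q10 via ε: add q0.
From q0 via ε: add q13.
No new states can be added; the closed set is {q0, q2, q6, q7, q8, q9, q10, q13}.

{q0, q2, q6, q7, q8, q9, q10, q13}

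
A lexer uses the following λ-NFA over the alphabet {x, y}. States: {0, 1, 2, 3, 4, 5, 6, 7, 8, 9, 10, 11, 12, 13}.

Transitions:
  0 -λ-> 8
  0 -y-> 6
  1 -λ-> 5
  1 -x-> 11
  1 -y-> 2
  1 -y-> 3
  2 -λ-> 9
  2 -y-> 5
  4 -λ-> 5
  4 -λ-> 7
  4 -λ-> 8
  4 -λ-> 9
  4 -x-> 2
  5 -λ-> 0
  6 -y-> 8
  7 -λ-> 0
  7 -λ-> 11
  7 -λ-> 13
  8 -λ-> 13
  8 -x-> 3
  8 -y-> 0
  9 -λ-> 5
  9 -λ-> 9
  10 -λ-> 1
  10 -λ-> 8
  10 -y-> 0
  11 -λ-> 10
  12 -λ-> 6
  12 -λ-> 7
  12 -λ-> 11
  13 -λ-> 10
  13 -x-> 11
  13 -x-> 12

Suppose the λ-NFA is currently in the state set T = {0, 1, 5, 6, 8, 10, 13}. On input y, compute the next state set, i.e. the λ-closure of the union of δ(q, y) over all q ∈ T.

0 on y → {6}.
1 on y → {2, 3}.
6 on y → {8}.
8 on y → {0}.
10 on y → {0}.
No y-transition from 5, 13.
Union after reading y: {0, 2, 3, 6, 8}.
Now take the λ-closure:
From 2 via λ: add 9.
From 8 via λ: add 13.
From 9 via λ: add 5.
From 13 via λ: add 10.
From 10 via λ: add 1.
No new states can be added; the closed set is {0, 1, 2, 3, 5, 6, 8, 9, 10, 13}.

{0, 1, 2, 3, 5, 6, 8, 9, 10, 13}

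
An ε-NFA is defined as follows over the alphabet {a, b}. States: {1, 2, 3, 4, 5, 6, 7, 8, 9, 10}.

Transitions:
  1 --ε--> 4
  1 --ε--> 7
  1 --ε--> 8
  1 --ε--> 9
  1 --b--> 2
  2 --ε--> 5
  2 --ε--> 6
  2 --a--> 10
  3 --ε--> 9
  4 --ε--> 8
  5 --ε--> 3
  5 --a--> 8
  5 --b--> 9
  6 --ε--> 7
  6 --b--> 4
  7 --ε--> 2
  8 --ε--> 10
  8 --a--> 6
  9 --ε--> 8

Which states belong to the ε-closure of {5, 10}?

{3, 5, 8, 9, 10}

Start with {5, 10}.
From 5 via ε: add 3.
From 3 via ε: add 9.
From 9 via ε: add 8.
No new states can be added; the closed set is {3, 5, 8, 9, 10}.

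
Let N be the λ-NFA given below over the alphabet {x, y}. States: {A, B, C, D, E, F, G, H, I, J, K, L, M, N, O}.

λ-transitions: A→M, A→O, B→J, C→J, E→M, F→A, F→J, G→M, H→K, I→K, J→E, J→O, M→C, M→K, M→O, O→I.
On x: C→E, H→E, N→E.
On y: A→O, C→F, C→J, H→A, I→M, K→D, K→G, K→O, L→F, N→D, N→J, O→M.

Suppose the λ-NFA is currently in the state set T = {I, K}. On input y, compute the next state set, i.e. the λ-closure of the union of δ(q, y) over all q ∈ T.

I on y → {M}.
K on y → {D, G, O}.
Union after reading y: {D, G, M, O}.
Now take the λ-closure:
From M via λ: add C, K.
From O via λ: add I.
From C via λ: add J.
From J via λ: add E.
No new states can be added; the closed set is {C, D, E, G, I, J, K, M, O}.

{C, D, E, G, I, J, K, M, O}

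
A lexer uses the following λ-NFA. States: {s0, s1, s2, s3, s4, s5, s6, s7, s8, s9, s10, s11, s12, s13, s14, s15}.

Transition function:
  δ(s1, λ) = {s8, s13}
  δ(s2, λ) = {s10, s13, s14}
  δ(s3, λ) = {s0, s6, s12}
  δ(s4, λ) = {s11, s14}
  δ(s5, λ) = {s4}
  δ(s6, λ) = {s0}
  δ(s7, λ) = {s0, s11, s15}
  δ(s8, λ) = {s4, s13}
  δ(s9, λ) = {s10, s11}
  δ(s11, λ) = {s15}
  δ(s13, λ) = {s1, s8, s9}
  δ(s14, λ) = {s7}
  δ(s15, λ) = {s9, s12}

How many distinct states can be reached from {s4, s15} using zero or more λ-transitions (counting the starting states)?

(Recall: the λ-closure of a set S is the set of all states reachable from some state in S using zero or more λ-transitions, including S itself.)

9

Start with {s4, s15}.
From s4 via λ: add s11, s14.
From s15 via λ: add s9, s12.
From s9 via λ: add s10.
From s14 via λ: add s7.
From s7 via λ: add s0.
λ-closure = {s0, s4, s7, s9, s10, s11, s12, s14, s15}, which has 9 states.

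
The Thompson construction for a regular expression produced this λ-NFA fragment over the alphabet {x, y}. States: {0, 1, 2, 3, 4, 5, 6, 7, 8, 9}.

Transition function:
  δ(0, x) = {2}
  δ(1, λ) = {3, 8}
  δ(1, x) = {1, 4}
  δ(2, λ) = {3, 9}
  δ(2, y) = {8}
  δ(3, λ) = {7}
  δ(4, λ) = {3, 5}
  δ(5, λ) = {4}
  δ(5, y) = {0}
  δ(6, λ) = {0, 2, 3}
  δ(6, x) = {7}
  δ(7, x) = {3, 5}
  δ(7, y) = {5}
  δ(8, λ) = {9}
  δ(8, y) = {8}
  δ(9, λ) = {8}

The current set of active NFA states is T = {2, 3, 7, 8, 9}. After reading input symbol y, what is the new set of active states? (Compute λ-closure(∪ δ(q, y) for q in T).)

2 on y → {8}.
7 on y → {5}.
8 on y → {8}.
No y-transition from 3, 9.
Union after reading y: {5, 8}.
Now take the λ-closure:
From 5 via λ: add 4.
From 8 via λ: add 9.
From 4 via λ: add 3.
From 3 via λ: add 7.
No new states can be added; the closed set is {3, 4, 5, 7, 8, 9}.

{3, 4, 5, 7, 8, 9}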